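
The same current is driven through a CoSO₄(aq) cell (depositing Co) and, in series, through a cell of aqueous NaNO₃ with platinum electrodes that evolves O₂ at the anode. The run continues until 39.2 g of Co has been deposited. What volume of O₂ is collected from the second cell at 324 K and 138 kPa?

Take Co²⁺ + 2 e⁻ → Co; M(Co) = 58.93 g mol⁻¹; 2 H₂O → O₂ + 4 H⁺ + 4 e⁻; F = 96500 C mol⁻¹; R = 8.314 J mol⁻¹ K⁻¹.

6.49 L

n(Co) = 39.2 / 58.93 = 0.6652 mol, so n(e⁻) = 2 × 0.6652 = 1.330 mol.
The cells are in series, so the same 1.330 mol of electrons passes through the second cell.
2 H₂O → O₂ + 4 H⁺ + 4 e⁻ — 4 mol e⁻ per mol O₂, so n(O₂) = 1.330/4 = 0.3326 mol.
V = nRT/P = (0.3326 × 8.314 × 324) / (138 × 10³) = 0.00649 m³ = 6.49 L.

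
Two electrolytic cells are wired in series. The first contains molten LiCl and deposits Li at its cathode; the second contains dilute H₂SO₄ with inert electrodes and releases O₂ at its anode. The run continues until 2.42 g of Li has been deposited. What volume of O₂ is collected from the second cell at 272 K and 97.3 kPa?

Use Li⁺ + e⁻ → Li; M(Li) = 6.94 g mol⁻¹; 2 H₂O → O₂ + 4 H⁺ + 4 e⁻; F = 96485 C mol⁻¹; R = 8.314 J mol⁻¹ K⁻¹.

2.03 L

n(Li) = 2.42 / 6.94 = 0.3487 mol, so n(e⁻) = 1 × 0.3487 = 0.3487 mol.
The cells are in series, so the same 0.3487 mol of electrons passes through the second cell.
2 H₂O → O₂ + 4 H⁺ + 4 e⁻ — 4 mol e⁻ per mol O₂, so n(O₂) = 0.3487/4 = 0.08718 mol.
V = nRT/P = (0.08718 × 8.314 × 272) / (97.3 × 10³) = 0.00203 m³ = 2.03 L.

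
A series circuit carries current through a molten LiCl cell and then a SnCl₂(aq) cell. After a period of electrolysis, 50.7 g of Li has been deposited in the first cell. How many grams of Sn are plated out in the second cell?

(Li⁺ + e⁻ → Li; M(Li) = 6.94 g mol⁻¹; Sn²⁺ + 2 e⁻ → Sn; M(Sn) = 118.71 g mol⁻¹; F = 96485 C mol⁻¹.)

n(Li) = 50.7 / 6.94 = 7.305 mol.
Since Li⁺ + e⁻ → Li, n(e⁻) passed = 1 × 7.305 = 7.305 mol.
Cells in series carry the same charge, so the same 7.305 mol of electrons passes through cell 2.
Sn²⁺ + 2 e⁻ → Sn, so n(Sn) = 7.305 / 2 = 3.653 mol.
m(Sn) = 3.653 × 118.71 = 434 g.

434 g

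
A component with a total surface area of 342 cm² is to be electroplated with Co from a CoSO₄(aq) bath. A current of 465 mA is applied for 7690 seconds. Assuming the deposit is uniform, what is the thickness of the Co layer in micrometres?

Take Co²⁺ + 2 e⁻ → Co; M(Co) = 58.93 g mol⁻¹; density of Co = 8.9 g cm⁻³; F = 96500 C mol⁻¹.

3.59 μm

Q = I·t = 0.4650 × 7690.0 = 3576 C; n(e⁻) = 0.03706 mol.
n(Co) = n(e⁻)/2 = 0.01853 mol, so m = 0.01853 × 58.93 = 1.092 g.
Volume = m/ρ = 1.092 / 8.9 = 0.1227 cm³.
Thickness = V/A = 0.1227 / 342 = 3.59 × 10⁻⁴ cm = 3.59 μm.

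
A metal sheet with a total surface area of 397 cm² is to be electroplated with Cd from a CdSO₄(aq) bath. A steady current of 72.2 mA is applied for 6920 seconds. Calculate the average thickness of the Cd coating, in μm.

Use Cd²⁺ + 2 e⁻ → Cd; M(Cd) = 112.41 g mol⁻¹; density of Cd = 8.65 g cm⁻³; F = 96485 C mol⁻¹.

Q = I·t = 0.07220 × 6920.0 = 499.6 C; n(e⁻) = 0.005178 mol.
n(Cd) = n(e⁻)/2 = 0.002589 mol, so m = 0.002589 × 112.41 = 0.2910 g.
Volume = m/ρ = 0.2910 / 8.65 = 0.03365 cm³.
Thickness = V/A = 0.03365 / 397 = 8.48 × 10⁻⁵ cm = 0.848 μm.

0.848 μm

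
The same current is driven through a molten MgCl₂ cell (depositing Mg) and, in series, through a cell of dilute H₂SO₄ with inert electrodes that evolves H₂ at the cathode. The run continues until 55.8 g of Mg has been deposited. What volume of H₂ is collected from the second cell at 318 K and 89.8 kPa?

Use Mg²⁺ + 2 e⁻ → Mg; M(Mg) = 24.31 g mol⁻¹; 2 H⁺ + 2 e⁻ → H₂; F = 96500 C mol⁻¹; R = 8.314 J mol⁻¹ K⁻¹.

67.6 L

n(Mg) = 55.8 / 24.31 = 2.295 mol, so n(e⁻) = 2 × 2.295 = 4.591 mol.
The cells are in series, so the same 4.591 mol of electrons passes through the second cell.
2 H⁺ + 2 e⁻ → H₂ — 2 mol e⁻ per mol H₂, so n(H₂) = 4.591/2 = 2.295 mol.
V = nRT/P = (2.295 × 8.314 × 318) / (89.8 × 10³) = 0.0676 m³ = 67.6 L.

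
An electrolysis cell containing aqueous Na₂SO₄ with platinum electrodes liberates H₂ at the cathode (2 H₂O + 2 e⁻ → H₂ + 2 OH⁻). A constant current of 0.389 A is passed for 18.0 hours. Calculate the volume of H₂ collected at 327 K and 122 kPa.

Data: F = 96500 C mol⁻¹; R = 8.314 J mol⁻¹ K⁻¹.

Q = I·t = 0.3890 A × 64800 s = 25210 C.
n(e⁻) = Q/F = 25210 / 96500 = 0.2612 mol.
2 electrons are transferred per H₂ molecule, so n(H₂) = 0.2612 / 2 = 0.1306 mol.
V = nRT/P = (0.1306 × 8.314 × 327) / (122 × 10³ Pa) = 0.00291 m³ = 2.91 L.

2.91 L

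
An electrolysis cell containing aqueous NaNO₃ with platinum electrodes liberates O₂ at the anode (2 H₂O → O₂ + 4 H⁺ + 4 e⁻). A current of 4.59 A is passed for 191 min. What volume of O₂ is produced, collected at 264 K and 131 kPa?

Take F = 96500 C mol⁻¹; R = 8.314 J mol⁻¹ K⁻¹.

Q = I·t = 4.590 A × 11460 s = 52600 C.
n(e⁻) = Q/F = 52600 / 96500 = 0.5451 mol.
4 electrons are transferred per O₂ molecule, so n(O₂) = 0.5451 / 4 = 0.1363 mol.
V = nRT/P = (0.1363 × 8.314 × 264) / (131 × 10³ Pa) = 0.00228 m³ = 2.28 L.

2.28 L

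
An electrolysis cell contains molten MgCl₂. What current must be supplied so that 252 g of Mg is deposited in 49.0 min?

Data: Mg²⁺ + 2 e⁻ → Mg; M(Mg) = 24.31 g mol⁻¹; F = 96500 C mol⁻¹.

680 A

n(Mg) = 252 / 24.31 = 10.37 mol.
n(e⁻) = 2 × 10.37 = 20.73 mol.
Q = n(e⁻)·F = 20.73 × 96500 = 2001000 C.
I = Q/t = 2001000 / 2940.0 s = 680 A.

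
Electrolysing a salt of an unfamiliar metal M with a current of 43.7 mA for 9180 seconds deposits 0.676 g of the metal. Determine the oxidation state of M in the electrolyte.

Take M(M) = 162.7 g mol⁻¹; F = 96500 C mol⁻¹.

+1

Q = I·t = 0.04370 A × 9180.0 s = 401.2 C, so n(e⁻) = 401.2/96500 = 0.004157 mol.
n(M) deposited = 0.676 / 162.7 = 0.004155 mol.
Electrons per atom = n(e⁻)/n(M) = 0.004157 / 0.004155 = 1.00 ≈ 1, so the ion is M⁺.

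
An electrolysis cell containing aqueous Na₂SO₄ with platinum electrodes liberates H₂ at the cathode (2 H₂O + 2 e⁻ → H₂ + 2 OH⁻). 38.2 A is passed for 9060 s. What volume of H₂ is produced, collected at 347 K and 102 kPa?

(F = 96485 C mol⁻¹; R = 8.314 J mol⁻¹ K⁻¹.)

50.7 L

Q = I·t = 38.20 A × 9060.0 s = 346100 C.
n(e⁻) = Q/F = 346100 / 96485 = 3.587 mol.
2 electrons are transferred per H₂ molecule, so n(H₂) = 3.587 / 2 = 1.794 mol.
V = nRT/P = (1.794 × 8.314 × 347) / (102 × 10³ Pa) = 0.0507 m³ = 50.7 L.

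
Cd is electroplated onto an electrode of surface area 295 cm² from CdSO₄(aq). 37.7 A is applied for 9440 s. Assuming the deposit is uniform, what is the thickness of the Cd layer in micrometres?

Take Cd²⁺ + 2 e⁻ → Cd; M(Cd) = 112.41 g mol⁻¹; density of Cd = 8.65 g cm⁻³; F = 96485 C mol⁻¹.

Q = I·t = 37.70 × 9440.0 = 355900 C; n(e⁻) = 3.689 mol.
n(Cd) = n(e⁻)/2 = 1.844 mol, so m = 1.844 × 112.41 = 207.3 g.
Volume = m/ρ = 207.3 / 8.65 = 23.97 cm³.
Thickness = V/A = 23.97 / 295 = 0.0812 cm = 812 μm.

812 μm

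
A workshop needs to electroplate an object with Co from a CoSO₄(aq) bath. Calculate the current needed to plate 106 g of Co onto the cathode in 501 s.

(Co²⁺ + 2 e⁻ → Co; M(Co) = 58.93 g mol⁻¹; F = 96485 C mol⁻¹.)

n(Co) = 106 / 58.93 = 1.799 mol.
n(e⁻) = 2 × 1.799 = 3.597 mol.
Q = n(e⁻)·F = 3.597 × 96485 = 347100 C.
I = Q/t = 347100 / 501.00 s = 693 A.

693 A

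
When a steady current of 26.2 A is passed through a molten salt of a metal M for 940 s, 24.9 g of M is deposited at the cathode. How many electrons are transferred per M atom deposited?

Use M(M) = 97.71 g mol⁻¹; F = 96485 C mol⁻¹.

1

Q = I·t = 26.20 A × 940.00 s = 24630 C, so n(e⁻) = 24630/96485 = 0.2553 mol.
n(M) deposited = 24.9 / 97.71 = 0.2548 mol.
Electrons per atom = n(e⁻)/n(M) = 0.2553 / 0.2548 = 1.00 ≈ 1, so the ion is M⁺.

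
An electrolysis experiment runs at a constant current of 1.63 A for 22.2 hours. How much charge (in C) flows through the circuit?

Q = I·t = 1.630 A × 79920 s = 1.30 × 10⁵ C.

1.30 × 10⁵ C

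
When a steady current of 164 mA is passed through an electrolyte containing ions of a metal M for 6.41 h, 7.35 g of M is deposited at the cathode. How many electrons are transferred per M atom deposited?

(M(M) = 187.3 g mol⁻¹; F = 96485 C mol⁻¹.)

1

Q = I·t = 0.1640 A × 23076 s = 3784 C, so n(e⁻) = 3784/96485 = 0.03922 mol.
n(M) deposited = 7.35 / 187.3 = 0.03924 mol.
Electrons per atom = n(e⁻)/n(M) = 0.03922 / 0.03924 = 1.00 ≈ 1, so the ion is M⁺.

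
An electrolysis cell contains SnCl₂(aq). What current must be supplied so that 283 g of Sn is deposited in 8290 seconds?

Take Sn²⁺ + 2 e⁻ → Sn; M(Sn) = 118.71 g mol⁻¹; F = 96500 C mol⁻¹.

n(Sn) = 283 / 118.71 = 2.384 mol.
n(e⁻) = 2 × 2.384 = 4.768 mol.
Q = n(e⁻)·F = 4.768 × 96500 = 460100 C.
I = Q/t = 460100 / 8290.0 s = 55.5 A.

55.5 A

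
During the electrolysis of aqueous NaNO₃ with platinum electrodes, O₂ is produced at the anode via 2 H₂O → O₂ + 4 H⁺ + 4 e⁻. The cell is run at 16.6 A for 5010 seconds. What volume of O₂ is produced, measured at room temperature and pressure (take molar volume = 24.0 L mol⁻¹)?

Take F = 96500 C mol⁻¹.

Q = I·t = 16.60 A × 5010.0 s = 83170 C.
n(e⁻) = Q/F = 83170 / 96500 = 0.8618 mol.
4 electrons are transferred per O₂ molecule, so n(O₂) = 0.8618 / 4 = 0.2155 mol.
V = n × V_m = 0.2155 × 24.0 = 5.17 L.

5.17 L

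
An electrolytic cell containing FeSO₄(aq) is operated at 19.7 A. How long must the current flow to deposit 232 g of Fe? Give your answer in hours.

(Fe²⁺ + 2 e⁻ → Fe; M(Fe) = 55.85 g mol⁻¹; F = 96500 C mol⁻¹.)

n(Fe) = m/M = 232 / 55.85 = 4.154 mol.
Each Fe atom requires 2 electrons, so n(e⁻) = 2 × 4.154 = 8.308 mol.
Q = n(e⁻)·F = 8.308 × 96500 = 801700 C.
t = Q/I = 801700 / 19.70 A = 40700 s = 11.3 h.

11.3 h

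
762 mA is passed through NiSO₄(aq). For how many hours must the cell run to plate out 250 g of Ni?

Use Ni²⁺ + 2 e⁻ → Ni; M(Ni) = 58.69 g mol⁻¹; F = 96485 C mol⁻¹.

300 h

n(Ni) = m/M = 250 / 58.69 = 4.260 mol.
Each Ni atom requires 2 electrons, so n(e⁻) = 2 × 4.260 = 8.519 mol.
Q = n(e⁻)·F = 8.519 × 96485 = 822000 C.
t = Q/I = 822000 / 0.7620 A = 1079000 s = 300 h.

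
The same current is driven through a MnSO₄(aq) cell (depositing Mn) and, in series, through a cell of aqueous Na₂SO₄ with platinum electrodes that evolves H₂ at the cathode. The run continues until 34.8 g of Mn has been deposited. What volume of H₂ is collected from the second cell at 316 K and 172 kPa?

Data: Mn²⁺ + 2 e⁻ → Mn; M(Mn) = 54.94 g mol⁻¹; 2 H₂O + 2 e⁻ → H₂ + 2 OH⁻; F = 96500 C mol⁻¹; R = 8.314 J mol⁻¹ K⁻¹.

9.68 L

n(Mn) = 34.8 / 54.94 = 0.6334 mol, so n(e⁻) = 2 × 0.6334 = 1.267 mol.
The cells are in series, so the same 1.267 mol of electrons passes through the second cell.
2 H₂O + 2 e⁻ → H₂ + 2 OH⁻ — 2 mol e⁻ per mol H₂, so n(H₂) = 1.267/2 = 0.6334 mol.
V = nRT/P = (0.6334 × 8.314 × 316) / (172 × 10³) = 0.00968 m³ = 9.68 L.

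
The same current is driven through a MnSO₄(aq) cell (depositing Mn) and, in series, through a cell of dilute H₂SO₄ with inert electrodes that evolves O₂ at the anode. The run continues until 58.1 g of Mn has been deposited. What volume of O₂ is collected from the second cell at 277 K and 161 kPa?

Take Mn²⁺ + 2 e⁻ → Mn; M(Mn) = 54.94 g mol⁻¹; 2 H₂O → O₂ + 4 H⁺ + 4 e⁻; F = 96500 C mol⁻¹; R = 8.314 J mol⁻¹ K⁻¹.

n(Mn) = 58.1 / 54.94 = 1.058 mol, so n(e⁻) = 2 × 1.058 = 2.115 mol.
The cells are in series, so the same 2.115 mol of electrons passes through the second cell.
2 H₂O → O₂ + 4 H⁺ + 4 e⁻ — 4 mol e⁻ per mol O₂, so n(O₂) = 2.115/4 = 0.5288 mol.
V = nRT/P = (0.5288 × 8.314 × 277) / (161 × 10³) = 0.00756 m³ = 7.56 L.

7.56 L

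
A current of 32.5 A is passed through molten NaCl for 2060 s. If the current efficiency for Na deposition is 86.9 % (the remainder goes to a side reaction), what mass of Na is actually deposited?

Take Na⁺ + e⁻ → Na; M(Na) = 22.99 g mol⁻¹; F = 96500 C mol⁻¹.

Q = I·t = 32.50 × 2060.0 = 66950 C.
n(e⁻) = 66950/96500 = 0.6938 mol; theoretically n(Na) = 0.6938/1 = 0.6938 mol, m_theo = 15.95 g.
At 86.9 % efficiency, m_actual = 0.869 × 15.95 = 13.9 g.

13.9 g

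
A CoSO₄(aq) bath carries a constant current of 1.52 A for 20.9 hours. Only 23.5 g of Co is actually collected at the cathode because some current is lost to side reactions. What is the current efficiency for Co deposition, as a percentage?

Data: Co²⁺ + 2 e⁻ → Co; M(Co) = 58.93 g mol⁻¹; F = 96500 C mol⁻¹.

67.3 %

Q = I·t = 1.520 × 75240 = 114400 C; n(e⁻) = 114400/96500 = 1.185 mol.
Theoretical n(Co) = n(e⁻)/2 = 0.5926 mol, i.e. m_theo = 0.5926 × 58.93 = 34.92 g.
Efficiency = m_actual / m_theo = 23.5 / 34.92 = 67.3 %.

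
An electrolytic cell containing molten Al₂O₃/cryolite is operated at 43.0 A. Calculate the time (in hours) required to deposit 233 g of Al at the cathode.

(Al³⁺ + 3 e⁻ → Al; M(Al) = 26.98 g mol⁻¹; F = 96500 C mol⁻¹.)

n(Al) = m/M = 233 / 26.98 = 8.636 mol.
Each Al atom requires 3 electrons, so n(e⁻) = 3 × 8.636 = 25.91 mol.
Q = n(e⁻)·F = 25.91 × 96500 = 2500000 C.
t = Q/I = 2500000 / 43.00 A = 58140 s = 16.2 h.

16.2 h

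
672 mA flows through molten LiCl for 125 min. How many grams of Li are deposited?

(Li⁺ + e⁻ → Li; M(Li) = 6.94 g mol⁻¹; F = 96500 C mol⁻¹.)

0.362 g

Q = I·t = 0.6720 A × 7500.0 s = 5040 C.
n(e⁻) = Q/F = 5040 / 96500 = 0.05223 mol.
Li⁺ + e⁻ → Li, so n(Li) = n(e⁻)/1 = 0.05223 mol.
m = n·M = 0.05223 × 6.94 = 0.362 g.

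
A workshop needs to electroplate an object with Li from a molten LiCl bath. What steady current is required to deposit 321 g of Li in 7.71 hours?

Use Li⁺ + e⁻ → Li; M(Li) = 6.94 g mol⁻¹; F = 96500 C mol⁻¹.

161 A

n(Li) = 321 / 6.94 = 46.25 mol.
n(e⁻) = 1 × 46.25 = 46.25 mol.
Q = n(e⁻)·F = 46.25 × 96500 = 4463000 C.
I = Q/t = 4463000 / 27756 s = 161 A.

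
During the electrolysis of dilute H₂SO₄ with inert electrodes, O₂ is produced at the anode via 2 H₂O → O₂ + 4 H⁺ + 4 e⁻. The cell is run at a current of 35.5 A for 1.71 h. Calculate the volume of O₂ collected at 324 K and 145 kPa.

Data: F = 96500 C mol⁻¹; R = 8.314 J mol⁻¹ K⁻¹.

Q = I·t = 35.50 A × 6156.0 s = 218500 C.
n(e⁻) = Q/F = 218500 / 96500 = 2.265 mol.
4 electrons are transferred per O₂ molecule, so n(O₂) = 2.265 / 4 = 0.5662 mol.
V = nRT/P = (0.5662 × 8.314 × 324) / (145 × 10³ Pa) = 0.0105 m³ = 10.5 L.

10.5 L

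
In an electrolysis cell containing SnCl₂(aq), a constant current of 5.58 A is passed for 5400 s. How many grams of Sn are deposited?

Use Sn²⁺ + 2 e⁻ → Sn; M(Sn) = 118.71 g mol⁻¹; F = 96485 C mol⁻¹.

Q = I·t = 5.580 A × 5400.0 s = 30130 C.
n(e⁻) = Q/F = 30130 / 96485 = 0.3123 mol.
Sn²⁺ + 2 e⁻ → Sn, so n(Sn) = n(e⁻)/2 = 0.1561 mol.
m = n·M = 0.1561 × 118.71 = 18.5 g.

18.5 g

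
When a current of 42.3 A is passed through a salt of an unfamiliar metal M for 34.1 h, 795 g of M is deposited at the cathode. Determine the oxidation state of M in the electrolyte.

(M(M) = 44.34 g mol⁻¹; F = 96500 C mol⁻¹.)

Q = I·t = 42.30 A × 122760 s = 5193000 C, so n(e⁻) = 5193000/96500 = 53.81 mol.
n(M) deposited = 795 / 44.34 = 17.93 mol.
Electrons per atom = n(e⁻)/n(M) = 53.81 / 17.93 = 3.00 ≈ 3, so the ion is M³⁺.

+3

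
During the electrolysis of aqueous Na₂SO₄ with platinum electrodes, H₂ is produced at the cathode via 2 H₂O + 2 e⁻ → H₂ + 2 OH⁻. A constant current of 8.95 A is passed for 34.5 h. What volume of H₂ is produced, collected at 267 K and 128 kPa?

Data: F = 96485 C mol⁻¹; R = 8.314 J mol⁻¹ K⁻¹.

99.9 L

Q = I·t = 8.950 A × 124200 s = 1112000 C.
n(e⁻) = Q/F = 1112000 / 96485 = 11.52 mol.
2 electrons are transferred per H₂ molecule, so n(H₂) = 11.52 / 2 = 5.760 mol.
V = nRT/P = (5.760 × 8.314 × 267) / (128 × 10³ Pa) = 0.0999 m³ = 99.9 L.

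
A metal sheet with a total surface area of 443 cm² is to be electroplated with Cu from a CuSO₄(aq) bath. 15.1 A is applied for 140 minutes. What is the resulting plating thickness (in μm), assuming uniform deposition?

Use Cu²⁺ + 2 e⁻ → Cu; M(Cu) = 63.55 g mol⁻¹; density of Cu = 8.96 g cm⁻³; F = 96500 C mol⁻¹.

105 μm

Q = I·t = 15.10 × 8400.0 = 126800 C; n(e⁻) = 1.314 mol.
n(Cu) = n(e⁻)/2 = 0.6572 mol, so m = 0.6572 × 63.55 = 41.77 g.
Volume = m/ρ = 41.77 / 8.96 = 4.661 cm³.
Thickness = V/A = 4.661 / 443 = 0.0105 cm = 105 μm.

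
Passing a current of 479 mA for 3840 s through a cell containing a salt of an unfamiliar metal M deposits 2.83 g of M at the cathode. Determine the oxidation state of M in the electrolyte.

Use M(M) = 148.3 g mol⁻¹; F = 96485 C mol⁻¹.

+1

Q = I·t = 0.4790 A × 3840.0 s = 1839 C, so n(e⁻) = 1839/96485 = 0.01906 mol.
n(M) deposited = 2.83 / 148.3 = 0.01908 mol.
Electrons per atom = n(e⁻)/n(M) = 0.01906 / 0.01908 = 0.999 ≈ 1, so the ion is M⁺.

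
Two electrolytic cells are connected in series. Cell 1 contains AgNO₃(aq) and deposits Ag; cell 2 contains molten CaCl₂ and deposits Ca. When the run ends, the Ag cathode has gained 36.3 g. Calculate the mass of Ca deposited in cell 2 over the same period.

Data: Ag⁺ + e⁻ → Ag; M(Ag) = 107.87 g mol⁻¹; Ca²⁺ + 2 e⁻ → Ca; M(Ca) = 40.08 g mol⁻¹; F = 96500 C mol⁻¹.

n(Ag) = 36.3 / 107.87 = 0.3365 mol.
Since Ag⁺ + e⁻ → Ag, n(e⁻) passed = 1 × 0.3365 = 0.3365 mol.
Cells in series carry the same charge, so the same 0.3365 mol of electrons passes through cell 2.
Ca²⁺ + 2 e⁻ → Ca, so n(Ca) = 0.3365 / 2 = 0.1683 mol.
m(Ca) = 0.1683 × 40.08 = 6.74 g.

6.74 g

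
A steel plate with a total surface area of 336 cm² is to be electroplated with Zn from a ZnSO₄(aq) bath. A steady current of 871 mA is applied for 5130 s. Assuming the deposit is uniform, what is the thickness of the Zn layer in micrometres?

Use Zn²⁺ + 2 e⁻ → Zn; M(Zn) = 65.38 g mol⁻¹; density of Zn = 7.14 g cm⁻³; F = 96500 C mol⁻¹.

6.31 μm

Q = I·t = 0.8710 × 5130.0 = 4468 C; n(e⁻) = 0.04630 mol.
n(Zn) = n(e⁻)/2 = 0.02315 mol, so m = 0.02315 × 65.38 = 1.514 g.
Volume = m/ρ = 1.514 / 7.14 = 0.2120 cm³.
Thickness = V/A = 0.2120 / 336 = 6.31 × 10⁻⁴ cm = 6.31 μm.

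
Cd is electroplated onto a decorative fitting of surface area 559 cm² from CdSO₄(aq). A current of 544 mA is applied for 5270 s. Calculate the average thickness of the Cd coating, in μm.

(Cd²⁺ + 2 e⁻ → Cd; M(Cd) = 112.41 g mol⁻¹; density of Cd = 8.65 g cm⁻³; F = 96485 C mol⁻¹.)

Q = I·t = 0.5440 × 5270.0 = 2867 C; n(e⁻) = 0.02971 mol.
n(Cd) = n(e⁻)/2 = 0.01486 mol, so m = 0.01486 × 112.41 = 1.670 g.
Volume = m/ρ = 1.670 / 8.65 = 0.1931 cm³.
Thickness = V/A = 0.1931 / 559 = 3.45 × 10⁻⁴ cm = 3.45 μm.

3.45 μm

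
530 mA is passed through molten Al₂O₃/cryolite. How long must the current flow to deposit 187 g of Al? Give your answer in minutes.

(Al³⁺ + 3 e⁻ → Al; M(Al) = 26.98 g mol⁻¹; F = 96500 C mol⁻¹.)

n(Al) = m/M = 187 / 26.98 = 6.931 mol.
Each Al atom requires 3 electrons, so n(e⁻) = 3 × 6.931 = 20.79 mol.
Q = n(e⁻)·F = 20.79 × 96500 = 2007000 C.
t = Q/I = 2007000 / 0.5300 A = 3786000 s = 63100 min.

63100 min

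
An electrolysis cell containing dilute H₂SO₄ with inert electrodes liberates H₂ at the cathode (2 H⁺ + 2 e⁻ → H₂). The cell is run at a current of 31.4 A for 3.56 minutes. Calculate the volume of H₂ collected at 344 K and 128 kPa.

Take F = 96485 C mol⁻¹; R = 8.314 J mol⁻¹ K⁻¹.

Q = I·t = 31.40 A × 213.60 s = 6707 C.
n(e⁻) = Q/F = 6707 / 96485 = 0.06951 mol.
2 electrons are transferred per H₂ molecule, so n(H₂) = 0.06951 / 2 = 0.03476 mol.
V = nRT/P = (0.03476 × 8.314 × 344) / (128 × 10³ Pa) = 7.77 × 10⁻⁴ m³ = 0.777 L.

0.777 L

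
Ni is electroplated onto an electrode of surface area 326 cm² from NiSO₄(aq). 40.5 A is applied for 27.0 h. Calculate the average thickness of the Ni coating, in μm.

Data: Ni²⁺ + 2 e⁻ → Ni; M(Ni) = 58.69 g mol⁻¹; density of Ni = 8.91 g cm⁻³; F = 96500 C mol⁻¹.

Q = I·t = 40.50 × 97200 = 3937000 C; n(e⁻) = 40.79 mol.
n(Ni) = n(e⁻)/2 = 20.40 mol, so m = 20.40 × 58.69 = 1197 g.
Volume = m/ρ = 1197 / 8.91 = 134.4 cm³.
Thickness = V/A = 134.4 / 326 = 0.412 cm = 4120 μm.

4120 μm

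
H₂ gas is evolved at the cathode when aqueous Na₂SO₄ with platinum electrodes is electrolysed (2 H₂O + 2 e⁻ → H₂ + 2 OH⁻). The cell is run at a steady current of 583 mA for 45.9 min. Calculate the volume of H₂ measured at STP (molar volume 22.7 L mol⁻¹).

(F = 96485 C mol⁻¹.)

Q = I·t = 0.5830 A × 2754.0 s = 1606 C.
n(e⁻) = Q/F = 1606 / 96485 = 0.01664 mol.
2 electrons are transferred per H₂ molecule, so n(H₂) = 0.01664 / 2 = 0.008320 mol.
V = n × V_m = 0.008320 × 22.7 = 0.189 L.

0.189 L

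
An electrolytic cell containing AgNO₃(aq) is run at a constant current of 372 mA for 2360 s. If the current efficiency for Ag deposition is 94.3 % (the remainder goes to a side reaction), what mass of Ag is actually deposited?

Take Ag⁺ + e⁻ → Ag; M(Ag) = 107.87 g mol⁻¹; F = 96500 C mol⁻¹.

0.925 g

Q = I·t = 0.3720 × 2360.0 = 877.9 C.
n(e⁻) = 877.9/96500 = 0.009098 mol; theoretically n(Ag) = 0.009098/1 = 0.009098 mol, m_theo = 0.9814 g.
At 94.3 % efficiency, m_actual = 0.943 × 0.9814 = 0.925 g.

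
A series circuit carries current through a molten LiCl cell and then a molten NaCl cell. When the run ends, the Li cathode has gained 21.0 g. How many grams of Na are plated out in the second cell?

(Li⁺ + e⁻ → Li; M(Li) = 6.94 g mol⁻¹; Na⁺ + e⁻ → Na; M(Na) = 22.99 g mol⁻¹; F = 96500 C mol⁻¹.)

69.6 g

n(Li) = 21.0 / 6.94 = 3.026 mol.
Since Li⁺ + e⁻ → Li, n(e⁻) passed = 1 × 3.026 = 3.026 mol.
Cells in series carry the same charge, so the same 3.026 mol of electrons passes through cell 2.
Na⁺ + e⁻ → Na, so n(Na) = 3.026 / 1 = 3.026 mol.
m(Na) = 3.026 × 22.99 = 69.6 g.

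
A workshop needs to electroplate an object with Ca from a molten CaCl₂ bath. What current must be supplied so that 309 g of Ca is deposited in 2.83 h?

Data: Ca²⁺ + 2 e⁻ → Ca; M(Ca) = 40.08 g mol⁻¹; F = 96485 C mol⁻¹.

146 A

n(Ca) = 309 / 40.08 = 7.710 mol.
n(e⁻) = 2 × 7.710 = 15.42 mol.
Q = n(e⁻)·F = 15.42 × 96485 = 1488000 C.
I = Q/t = 1488000 / 10188 s = 146 A.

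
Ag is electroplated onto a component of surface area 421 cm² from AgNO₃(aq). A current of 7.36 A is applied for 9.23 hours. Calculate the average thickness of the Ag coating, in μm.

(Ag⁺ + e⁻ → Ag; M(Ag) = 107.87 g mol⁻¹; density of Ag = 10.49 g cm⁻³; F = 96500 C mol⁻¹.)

619 μm

Q = I·t = 7.360 × 33228 = 244600 C; n(e⁻) = 2.534 mol.
n(Ag) = n(e⁻)/1 = 2.534 mol, so m = 2.534 × 107.87 = 273.4 g.
Volume = m/ρ = 273.4 / 10.49 = 26.06 cm³.
Thickness = V/A = 26.06 / 421 = 0.0619 cm = 619 μm.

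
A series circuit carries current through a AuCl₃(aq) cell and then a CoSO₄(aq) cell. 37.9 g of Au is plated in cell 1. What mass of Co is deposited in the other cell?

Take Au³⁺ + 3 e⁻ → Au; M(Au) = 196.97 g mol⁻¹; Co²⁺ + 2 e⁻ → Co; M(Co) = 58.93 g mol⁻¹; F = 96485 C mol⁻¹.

17.0 g

n(Au) = 37.9 / 196.97 = 0.1924 mol.
Since Au³⁺ + 3 e⁻ → Au, n(e⁻) passed = 3 × 0.1924 = 0.5772 mol.
Cells in series carry the same charge, so the same 0.5772 mol of electrons passes through cell 2.
Co²⁺ + 2 e⁻ → Co, so n(Co) = 0.5772 / 2 = 0.2886 mol.
m(Co) = 0.2886 × 58.93 = 17.0 g.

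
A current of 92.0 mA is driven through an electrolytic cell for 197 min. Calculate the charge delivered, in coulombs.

Q = I·t = 0.09200 A × 11820 s = 1090 C.

1090 C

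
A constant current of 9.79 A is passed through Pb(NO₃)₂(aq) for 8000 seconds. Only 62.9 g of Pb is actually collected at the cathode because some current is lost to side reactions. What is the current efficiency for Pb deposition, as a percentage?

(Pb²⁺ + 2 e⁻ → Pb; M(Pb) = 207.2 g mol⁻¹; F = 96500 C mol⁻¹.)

Q = I·t = 9.790 × 8000.0 = 78320 C; n(e⁻) = 78320/96500 = 0.8116 mol.
Theoretical n(Pb) = n(e⁻)/2 = 0.4058 mol, i.e. m_theo = 0.4058 × 207.2 = 84.08 g.
Efficiency = m_actual / m_theo = 62.9 / 84.08 = 74.8 %.

74.8 %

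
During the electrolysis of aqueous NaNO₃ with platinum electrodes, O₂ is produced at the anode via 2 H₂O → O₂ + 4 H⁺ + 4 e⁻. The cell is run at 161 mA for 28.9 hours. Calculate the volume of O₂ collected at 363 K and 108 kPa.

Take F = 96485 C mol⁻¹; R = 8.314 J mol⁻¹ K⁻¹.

Q = I·t = 0.1610 A × 104040 s = 16750 C.
n(e⁻) = Q/F = 16750 / 96485 = 0.1736 mol.
4 electrons are transferred per O₂ molecule, so n(O₂) = 0.1736 / 4 = 0.04340 mol.
V = nRT/P = (0.04340 × 8.314 × 363) / (108 × 10³ Pa) = 0.00121 m³ = 1.21 L.

1.21 L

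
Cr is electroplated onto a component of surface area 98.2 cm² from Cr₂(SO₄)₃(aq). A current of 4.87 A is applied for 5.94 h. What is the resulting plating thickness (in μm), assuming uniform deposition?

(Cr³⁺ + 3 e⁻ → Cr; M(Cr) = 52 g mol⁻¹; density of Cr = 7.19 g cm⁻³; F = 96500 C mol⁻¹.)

Q = I·t = 4.870 × 21384 = 104100 C; n(e⁻) = 1.079 mol.
n(Cr) = n(e⁻)/3 = 0.3597 mol, so m = 0.3597 × 52 = 18.71 g.
Volume = m/ρ = 18.71 / 7.19 = 2.602 cm³.
Thickness = V/A = 2.602 / 98.2 = 0.0265 cm = 265 μm.

265 μm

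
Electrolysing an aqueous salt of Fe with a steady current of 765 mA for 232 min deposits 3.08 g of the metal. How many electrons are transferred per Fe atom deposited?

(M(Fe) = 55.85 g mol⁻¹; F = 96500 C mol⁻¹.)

2

Q = I·t = 0.7650 A × 13920 s = 10650 C, so n(e⁻) = 10650/96500 = 0.1104 mol.
n(Fe) deposited = 3.08 / 55.85 = 0.05515 mol.
Electrons per atom = n(e⁻)/n(Fe) = 0.1104 / 0.05515 = 2.00 ≈ 2, so the ion is Fe²⁺.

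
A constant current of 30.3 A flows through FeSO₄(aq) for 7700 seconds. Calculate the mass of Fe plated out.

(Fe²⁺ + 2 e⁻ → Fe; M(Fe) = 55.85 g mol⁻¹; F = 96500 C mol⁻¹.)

Q = I·t = 30.30 A × 7700.0 s = 233300 C.
n(e⁻) = Q/F = 233300 / 96500 = 2.418 mol.
Fe²⁺ + 2 e⁻ → Fe, so n(Fe) = n(e⁻)/2 = 1.209 mol.
m = n·M = 1.209 × 55.85 = 67.5 g.

67.5 g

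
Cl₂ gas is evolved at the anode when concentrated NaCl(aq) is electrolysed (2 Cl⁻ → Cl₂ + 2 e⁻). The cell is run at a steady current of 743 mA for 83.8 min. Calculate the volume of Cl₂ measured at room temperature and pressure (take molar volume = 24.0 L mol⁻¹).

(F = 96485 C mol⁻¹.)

0.465 L

Q = I·t = 0.7430 A × 5028.0 s = 3736 C.
n(e⁻) = Q/F = 3736 / 96485 = 0.03872 mol.
2 electrons are transferred per Cl₂ molecule, so n(Cl₂) = 0.03872 / 2 = 0.01936 mol.
V = n × V_m = 0.01936 × 24.0 = 0.465 L.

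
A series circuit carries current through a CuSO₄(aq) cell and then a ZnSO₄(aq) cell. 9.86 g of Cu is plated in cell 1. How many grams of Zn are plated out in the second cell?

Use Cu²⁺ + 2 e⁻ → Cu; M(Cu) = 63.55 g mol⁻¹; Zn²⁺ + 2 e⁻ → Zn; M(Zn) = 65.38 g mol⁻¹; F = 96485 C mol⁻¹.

10.1 g

n(Cu) = 9.86 / 63.55 = 0.1552 mol.
Since Cu²⁺ + 2 e⁻ → Cu, n(e⁻) passed = 2 × 0.1552 = 0.3103 mol.
Cells in series carry the same charge, so the same 0.3103 mol of electrons passes through cell 2.
Zn²⁺ + 2 e⁻ → Zn, so n(Zn) = 0.3103 / 2 = 0.1552 mol.
m(Zn) = 0.1552 × 65.38 = 10.1 g.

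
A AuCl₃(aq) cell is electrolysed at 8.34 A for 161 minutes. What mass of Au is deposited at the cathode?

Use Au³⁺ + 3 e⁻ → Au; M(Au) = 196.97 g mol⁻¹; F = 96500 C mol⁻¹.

54.8 g

Q = I·t = 8.340 A × 9660.0 s = 80560 C.
n(e⁻) = Q/F = 80560 / 96500 = 0.8349 mol.
Au³⁺ + 3 e⁻ → Au, so n(Au) = n(e⁻)/3 = 0.2783 mol.
m = n·M = 0.2783 × 196.97 = 54.8 g.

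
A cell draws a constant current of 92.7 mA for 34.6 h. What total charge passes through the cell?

11500 C

Q = I·t = 0.09270 A × 124560 s = 11500 C.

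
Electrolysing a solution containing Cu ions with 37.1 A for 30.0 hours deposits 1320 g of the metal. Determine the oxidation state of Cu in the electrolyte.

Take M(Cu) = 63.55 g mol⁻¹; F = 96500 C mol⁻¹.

+2

Q = I·t = 37.10 A × 108000 s = 4007000 C, so n(e⁻) = 4007000/96500 = 41.52 mol.
n(Cu) deposited = 1320 / 63.55 = 20.77 mol.
Electrons per atom = n(e⁻)/n(Cu) = 41.52 / 20.77 = 2.00 ≈ 2, so the ion is Cu²⁺.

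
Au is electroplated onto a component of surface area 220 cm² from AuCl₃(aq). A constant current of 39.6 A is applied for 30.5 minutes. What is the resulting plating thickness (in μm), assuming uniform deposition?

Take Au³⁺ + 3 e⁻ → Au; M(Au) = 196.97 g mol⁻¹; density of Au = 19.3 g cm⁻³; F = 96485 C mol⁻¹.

Q = I·t = 39.60 × 1830.0 = 72470 C; n(e⁻) = 0.7511 mol.
n(Au) = n(e⁻)/3 = 0.2504 mol, so m = 0.2504 × 196.97 = 49.31 g.
Volume = m/ρ = 49.31 / 19.3 = 2.555 cm³.
Thickness = V/A = 2.555 / 220 = 0.0116 cm = 116 μm.

116 μm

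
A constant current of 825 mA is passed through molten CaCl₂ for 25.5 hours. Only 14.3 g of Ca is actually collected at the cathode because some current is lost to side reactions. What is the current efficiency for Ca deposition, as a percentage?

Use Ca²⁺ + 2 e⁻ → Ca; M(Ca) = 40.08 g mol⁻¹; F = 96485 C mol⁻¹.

90.9 %

Q = I·t = 0.8250 × 91800 = 75740 C; n(e⁻) = 75740/96485 = 0.7849 mol.
Theoretical n(Ca) = n(e⁻)/2 = 0.3925 mol, i.e. m_theo = 0.3925 × 40.08 = 15.73 g.
Efficiency = m_actual / m_theo = 14.3 / 15.73 = 90.9 %.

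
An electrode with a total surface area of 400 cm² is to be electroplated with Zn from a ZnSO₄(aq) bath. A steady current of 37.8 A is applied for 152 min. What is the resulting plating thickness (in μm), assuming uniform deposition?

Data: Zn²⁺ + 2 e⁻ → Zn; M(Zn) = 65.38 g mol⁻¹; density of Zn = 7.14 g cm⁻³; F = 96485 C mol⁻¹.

409 μm

Q = I·t = 37.80 × 9120.0 = 344700 C; n(e⁻) = 3.573 mol.
n(Zn) = n(e⁻)/2 = 1.786 mol, so m = 1.786 × 65.38 = 116.8 g.
Volume = m/ρ = 116.8 / 7.14 = 16.36 cm³.
Thickness = V/A = 16.36 / 400 = 0.0409 cm = 409 μm.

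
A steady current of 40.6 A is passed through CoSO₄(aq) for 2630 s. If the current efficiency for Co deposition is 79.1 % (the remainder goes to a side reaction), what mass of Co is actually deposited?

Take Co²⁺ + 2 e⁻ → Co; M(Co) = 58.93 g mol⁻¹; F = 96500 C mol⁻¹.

25.8 g

Q = I·t = 40.60 × 2630.0 = 106800 C.
n(e⁻) = 106800/96500 = 1.107 mol; theoretically n(Co) = 1.107/2 = 0.5533 mol, m_theo = 32.60 g.
At 79.1 % efficiency, m_actual = 0.791 × 32.60 = 25.8 g.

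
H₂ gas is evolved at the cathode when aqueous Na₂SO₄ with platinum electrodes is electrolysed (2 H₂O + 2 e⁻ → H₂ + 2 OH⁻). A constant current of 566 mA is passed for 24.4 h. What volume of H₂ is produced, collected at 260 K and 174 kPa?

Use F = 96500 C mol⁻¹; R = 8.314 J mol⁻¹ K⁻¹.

Q = I·t = 0.5660 A × 87840 s = 49720 C.
n(e⁻) = Q/F = 49720 / 96500 = 0.5152 mol.
2 electrons are transferred per H₂ molecule, so n(H₂) = 0.5152 / 2 = 0.2576 mol.
V = nRT/P = (0.2576 × 8.314 × 260) / (174 × 10³ Pa) = 0.00320 m³ = 3.20 L.

3.20 L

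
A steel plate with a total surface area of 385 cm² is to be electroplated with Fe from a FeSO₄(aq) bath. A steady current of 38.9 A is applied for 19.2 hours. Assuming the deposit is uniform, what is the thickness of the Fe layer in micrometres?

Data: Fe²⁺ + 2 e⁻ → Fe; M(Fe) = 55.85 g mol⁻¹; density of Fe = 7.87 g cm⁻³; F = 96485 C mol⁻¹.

2570 μm

Q = I·t = 38.90 × 69120 = 2689000 C; n(e⁻) = 27.87 mol.
n(Fe) = n(e⁻)/2 = 13.93 mol, so m = 13.93 × 55.85 = 778.2 g.
Volume = m/ρ = 778.2 / 7.87 = 98.88 cm³.
Thickness = V/A = 98.88 / 385 = 0.257 cm = 2570 μm.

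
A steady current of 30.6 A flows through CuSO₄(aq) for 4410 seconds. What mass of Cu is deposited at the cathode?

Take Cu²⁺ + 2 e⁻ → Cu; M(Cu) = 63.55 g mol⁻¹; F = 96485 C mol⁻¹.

Q = I·t = 30.60 A × 4410.0 s = 134900 C.
n(e⁻) = Q/F = 134900 / 96485 = 1.399 mol.
Cu²⁺ + 2 e⁻ → Cu, so n(Cu) = n(e⁻)/2 = 0.6993 mol.
m = n·M = 0.6993 × 63.55 = 44.4 g.

44.4 g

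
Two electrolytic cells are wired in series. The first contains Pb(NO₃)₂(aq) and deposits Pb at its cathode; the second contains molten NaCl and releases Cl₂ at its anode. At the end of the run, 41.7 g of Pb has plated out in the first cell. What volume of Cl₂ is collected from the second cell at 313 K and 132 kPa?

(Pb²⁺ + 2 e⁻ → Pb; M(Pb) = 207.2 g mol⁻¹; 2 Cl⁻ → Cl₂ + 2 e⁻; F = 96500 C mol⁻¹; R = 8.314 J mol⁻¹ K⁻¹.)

n(Pb) = 41.7 / 207.2 = 0.2013 mol, so n(e⁻) = 2 × 0.2013 = 0.4025 mol.
The cells are in series, so the same 0.4025 mol of electrons passes through the second cell.
2 Cl⁻ → Cl₂ + 2 e⁻ — 2 mol e⁻ per mol Cl₂, so n(Cl₂) = 0.4025/2 = 0.2013 mol.
V = nRT/P = (0.2013 × 8.314 × 313) / (132 × 10³) = 0.00397 m³ = 3.97 L.

3.97 L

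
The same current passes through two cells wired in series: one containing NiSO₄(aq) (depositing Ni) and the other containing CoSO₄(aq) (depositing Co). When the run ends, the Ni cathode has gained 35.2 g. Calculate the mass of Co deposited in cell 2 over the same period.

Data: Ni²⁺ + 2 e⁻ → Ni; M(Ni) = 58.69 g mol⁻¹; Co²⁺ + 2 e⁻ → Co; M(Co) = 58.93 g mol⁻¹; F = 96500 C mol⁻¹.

n(Ni) = 35.2 / 58.69 = 0.5998 mol.
Since Ni²⁺ + 2 e⁻ → Ni, n(e⁻) passed = 2 × 0.5998 = 1.200 mol.
Cells in series carry the same charge, so the same 1.200 mol of electrons passes through cell 2.
Co²⁺ + 2 e⁻ → Co, so n(Co) = 1.200 / 2 = 0.5998 mol.
m(Co) = 0.5998 × 58.93 = 35.3 g.

35.3 g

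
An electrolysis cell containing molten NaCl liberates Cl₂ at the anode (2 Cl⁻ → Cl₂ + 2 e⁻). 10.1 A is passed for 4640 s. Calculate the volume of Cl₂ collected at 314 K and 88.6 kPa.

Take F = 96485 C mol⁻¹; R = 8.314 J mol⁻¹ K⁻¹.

Q = I·t = 10.10 A × 4640.0 s = 46860 C.
n(e⁻) = Q/F = 46860 / 96485 = 0.4857 mol.
2 electrons are transferred per Cl₂ molecule, so n(Cl₂) = 0.4857 / 2 = 0.2429 mol.
V = nRT/P = (0.2429 × 8.314 × 314) / (88.6 × 10³ Pa) = 0.00716 m³ = 7.16 L.

7.16 L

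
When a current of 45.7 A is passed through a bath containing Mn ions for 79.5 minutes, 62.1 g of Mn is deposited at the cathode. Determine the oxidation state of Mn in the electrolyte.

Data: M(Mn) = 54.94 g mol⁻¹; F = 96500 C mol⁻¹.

+2

Q = I·t = 45.70 A × 4770.0 s = 218000 C, so n(e⁻) = 218000/96500 = 2.259 mol.
n(Mn) deposited = 62.1 / 54.94 = 1.130 mol.
Electrons per atom = n(e⁻)/n(Mn) = 2.259 / 1.130 = 2.00 ≈ 2, so the ion is Mn²⁺.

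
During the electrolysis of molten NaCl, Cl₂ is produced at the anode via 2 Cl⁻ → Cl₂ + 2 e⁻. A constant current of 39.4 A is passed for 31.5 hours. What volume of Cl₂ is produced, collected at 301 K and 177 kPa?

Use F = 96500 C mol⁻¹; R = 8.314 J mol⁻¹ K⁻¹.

Q = I·t = 39.40 A × 113400 s = 4468000 C.
n(e⁻) = Q/F = 4468000 / 96500 = 46.30 mol.
2 electrons are transferred per Cl₂ molecule, so n(Cl₂) = 46.30 / 2 = 23.15 mol.
V = nRT/P = (23.15 × 8.314 × 301) / (177 × 10³ Pa) = 0.327 m³ = 327 L.

327 L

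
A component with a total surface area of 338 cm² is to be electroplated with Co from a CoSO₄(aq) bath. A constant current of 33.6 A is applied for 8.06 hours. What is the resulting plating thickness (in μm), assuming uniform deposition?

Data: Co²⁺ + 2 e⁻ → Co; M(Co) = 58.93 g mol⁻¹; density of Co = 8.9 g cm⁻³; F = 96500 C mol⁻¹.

Q = I·t = 33.60 × 29016 = 974900 C; n(e⁻) = 10.10 mol.
n(Co) = n(e⁻)/2 = 5.051 mol, so m = 5.051 × 58.93 = 297.7 g.
Volume = m/ρ = 297.7 / 8.9 = 33.45 cm³.
Thickness = V/A = 33.45 / 338 = 0.0990 cm = 990 μm.

990 μm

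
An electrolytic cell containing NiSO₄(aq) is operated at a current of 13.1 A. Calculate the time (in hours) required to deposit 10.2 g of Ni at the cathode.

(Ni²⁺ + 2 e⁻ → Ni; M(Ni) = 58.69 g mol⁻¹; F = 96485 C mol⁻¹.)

0.711 h

n(Ni) = m/M = 10.2 / 58.69 = 0.1738 mol.
Each Ni atom requires 2 electrons, so n(e⁻) = 2 × 0.1738 = 0.3476 mol.
Q = n(e⁻)·F = 0.3476 × 96485 = 33540 C.
t = Q/I = 33540 / 13.10 A = 2560 s = 0.711 h.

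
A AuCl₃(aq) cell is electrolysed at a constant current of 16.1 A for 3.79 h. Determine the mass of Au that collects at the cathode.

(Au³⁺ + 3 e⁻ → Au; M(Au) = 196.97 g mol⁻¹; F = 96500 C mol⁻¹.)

149 g

Q = I·t = 16.10 A × 13644 s = 219700 C.
n(e⁻) = Q/F = 219700 / 96500 = 2.276 mol.
Au³⁺ + 3 e⁻ → Au, so n(Au) = n(e⁻)/3 = 0.7588 mol.
m = n·M = 0.7588 × 196.97 = 149 g.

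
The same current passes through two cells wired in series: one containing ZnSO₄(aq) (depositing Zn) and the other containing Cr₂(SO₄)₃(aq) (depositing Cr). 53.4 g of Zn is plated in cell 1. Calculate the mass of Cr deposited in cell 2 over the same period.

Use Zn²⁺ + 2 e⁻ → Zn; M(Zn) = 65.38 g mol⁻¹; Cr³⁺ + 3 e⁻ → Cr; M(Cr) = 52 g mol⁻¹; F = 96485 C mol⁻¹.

28.3 g

n(Zn) = 53.4 / 65.38 = 0.8168 mol.
Since Zn²⁺ + 2 e⁻ → Zn, n(e⁻) passed = 2 × 0.8168 = 1.634 mol.
Cells in series carry the same charge, so the same 1.634 mol of electrons passes through cell 2.
Cr³⁺ + 3 e⁻ → Cr, so n(Cr) = 1.634 / 3 = 0.5445 mol.
m(Cr) = 0.5445 × 52 = 28.3 g.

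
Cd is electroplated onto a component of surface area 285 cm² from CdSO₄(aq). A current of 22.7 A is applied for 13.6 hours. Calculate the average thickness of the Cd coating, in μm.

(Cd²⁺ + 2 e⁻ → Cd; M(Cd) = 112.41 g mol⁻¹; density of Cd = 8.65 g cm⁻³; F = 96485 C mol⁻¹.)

Q = I·t = 22.70 × 48960 = 1111000 C; n(e⁻) = 11.52 mol.
n(Cd) = n(e⁻)/2 = 5.759 mol, so m = 5.759 × 112.41 = 647.4 g.
Volume = m/ρ = 647.4 / 8.65 = 74.85 cm³.
Thickness = V/A = 74.85 / 285 = 0.263 cm = 2630 μm.

2630 μm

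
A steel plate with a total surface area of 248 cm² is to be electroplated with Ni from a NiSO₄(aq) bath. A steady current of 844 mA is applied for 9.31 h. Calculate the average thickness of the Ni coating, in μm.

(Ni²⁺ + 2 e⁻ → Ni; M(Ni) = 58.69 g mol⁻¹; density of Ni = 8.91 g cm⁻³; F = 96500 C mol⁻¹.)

38.9 μm

Q = I·t = 0.8440 × 33516 = 28290 C; n(e⁻) = 0.2931 mol.
n(Ni) = n(e⁻)/2 = 0.1466 mol, so m = 0.1466 × 58.69 = 8.602 g.
Volume = m/ρ = 8.602 / 8.91 = 0.9654 cm³.
Thickness = V/A = 0.9654 / 248 = 0.00389 cm = 38.9 μm.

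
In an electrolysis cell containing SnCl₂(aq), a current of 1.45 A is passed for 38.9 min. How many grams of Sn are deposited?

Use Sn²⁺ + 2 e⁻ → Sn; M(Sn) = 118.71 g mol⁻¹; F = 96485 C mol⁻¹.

2.08 g

Q = I·t = 1.450 A × 2334.0 s = 3384 C.
n(e⁻) = Q/F = 3384 / 96485 = 0.03508 mol.
Sn²⁺ + 2 e⁻ → Sn, so n(Sn) = n(e⁻)/2 = 0.01754 mol.
m = n·M = 0.01754 × 118.71 = 2.08 g.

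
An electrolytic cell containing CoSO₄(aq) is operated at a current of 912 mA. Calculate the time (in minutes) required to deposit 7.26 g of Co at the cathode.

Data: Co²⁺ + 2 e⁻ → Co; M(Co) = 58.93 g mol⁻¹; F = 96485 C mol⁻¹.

n(Co) = m/M = 7.26 / 58.93 = 0.1232 mol.
Each Co atom requires 2 electrons, so n(e⁻) = 2 × 0.1232 = 0.2464 mol.
Q = n(e⁻)·F = 0.2464 × 96485 = 23770 C.
t = Q/I = 23770 / 0.9120 A = 26070 s = 434 min.

434 min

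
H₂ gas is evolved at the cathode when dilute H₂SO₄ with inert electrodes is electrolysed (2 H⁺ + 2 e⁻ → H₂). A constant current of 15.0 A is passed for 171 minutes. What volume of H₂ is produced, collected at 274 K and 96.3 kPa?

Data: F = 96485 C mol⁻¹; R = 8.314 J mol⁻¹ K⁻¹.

Q = I·t = 15.00 A × 10260 s = 153900 C.
n(e⁻) = Q/F = 153900 / 96485 = 1.595 mol.
2 electrons are transferred per H₂ molecule, so n(H₂) = 1.595 / 2 = 0.7975 mol.
V = nRT/P = (0.7975 × 8.314 × 274) / (96.3 × 10³ Pa) = 0.0189 m³ = 18.9 L.

18.9 L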